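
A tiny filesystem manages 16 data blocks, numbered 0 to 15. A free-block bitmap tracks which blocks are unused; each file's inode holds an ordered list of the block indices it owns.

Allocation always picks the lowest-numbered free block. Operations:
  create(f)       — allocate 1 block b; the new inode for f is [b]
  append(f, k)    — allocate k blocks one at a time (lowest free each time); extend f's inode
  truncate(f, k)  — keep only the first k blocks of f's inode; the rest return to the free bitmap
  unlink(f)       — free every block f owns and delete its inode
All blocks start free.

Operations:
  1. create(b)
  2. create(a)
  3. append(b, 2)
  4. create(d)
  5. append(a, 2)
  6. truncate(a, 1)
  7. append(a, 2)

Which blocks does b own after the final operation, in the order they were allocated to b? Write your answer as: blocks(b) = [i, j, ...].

create(b): bitmap=F............... | b=[0]
create(a): bitmap=FF.............. | a=[1] b=[0]
append(b, 2): bitmap=FFFF............ | a=[1] b=[0, 2, 3]
create(d): bitmap=FFFFF........... | a=[1] b=[0, 2, 3] d=[4]
append(a, 2): bitmap=FFFFFFF......... | a=[1, 5, 6] b=[0, 2, 3] d=[4]
truncate(a, 1): bitmap=FFFFF........... | a=[1] b=[0, 2, 3] d=[4]
append(a, 2): bitmap=FFFFFFF......... | a=[1, 5, 6] b=[0, 2, 3] d=[4]

blocks(b) = [0, 2, 3]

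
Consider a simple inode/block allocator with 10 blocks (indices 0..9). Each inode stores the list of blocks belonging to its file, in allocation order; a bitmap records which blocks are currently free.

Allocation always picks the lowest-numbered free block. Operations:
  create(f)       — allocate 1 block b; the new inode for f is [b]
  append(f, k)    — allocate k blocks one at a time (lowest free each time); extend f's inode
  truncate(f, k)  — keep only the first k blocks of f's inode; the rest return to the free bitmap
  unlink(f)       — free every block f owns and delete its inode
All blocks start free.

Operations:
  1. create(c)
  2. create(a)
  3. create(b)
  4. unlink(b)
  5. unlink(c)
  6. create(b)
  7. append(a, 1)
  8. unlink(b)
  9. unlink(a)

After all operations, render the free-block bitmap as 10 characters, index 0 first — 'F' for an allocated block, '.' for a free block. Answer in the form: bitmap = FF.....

bitmap = ..........

after create(c) → c:[0]  free=[F.........]
after create(a) → a:[1], c:[0]  free=[FF........]
after create(b) → a:[1], b:[2], c:[0]  free=[FFF.......]
after unlink(b) → a:[1], c:[0]  free=[FF........]
after unlink(c) → a:[1]  free=[.F........]
after create(b) → a:[1], b:[0]  free=[FF........]
after append(a, 1) → a:[1, 2], b:[0]  free=[FFF.......]
after unlink(b) → a:[1, 2]  free=[.FF.......]
after unlink(a) →   free=[..........]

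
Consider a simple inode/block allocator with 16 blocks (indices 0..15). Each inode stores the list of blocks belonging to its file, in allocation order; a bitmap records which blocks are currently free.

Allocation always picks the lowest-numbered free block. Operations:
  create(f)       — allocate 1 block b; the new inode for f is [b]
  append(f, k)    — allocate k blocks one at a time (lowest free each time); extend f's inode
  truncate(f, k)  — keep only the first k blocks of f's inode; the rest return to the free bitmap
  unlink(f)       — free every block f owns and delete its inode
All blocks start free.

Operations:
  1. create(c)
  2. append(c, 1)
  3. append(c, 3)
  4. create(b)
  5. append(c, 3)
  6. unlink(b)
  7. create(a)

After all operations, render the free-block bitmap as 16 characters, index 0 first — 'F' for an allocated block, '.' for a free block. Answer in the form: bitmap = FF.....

bitmap = FFFFFFFFF.......

[1] create(c) — c=0 (map F...............)
[2] append(c, 1) — c=0,1 (map FF..............)
[3] append(c, 3) — c=0,1,2,3,4 (map FFFFF...........)
[4] create(b) — b=5 c=0,1,2,3,4 (map FFFFFF..........)
[5] append(c, 3) — b=5 c=0,1,2,3,4,6,7,8 (map FFFFFFFFF.......)
[6] unlink(b) — c=0,1,2,3,4,6,7,8 (map FFFFF.FFF.......)
[7] create(a) — a=5 c=0,1,2,3,4,6,7,8 (map FFFFFFFFF.......)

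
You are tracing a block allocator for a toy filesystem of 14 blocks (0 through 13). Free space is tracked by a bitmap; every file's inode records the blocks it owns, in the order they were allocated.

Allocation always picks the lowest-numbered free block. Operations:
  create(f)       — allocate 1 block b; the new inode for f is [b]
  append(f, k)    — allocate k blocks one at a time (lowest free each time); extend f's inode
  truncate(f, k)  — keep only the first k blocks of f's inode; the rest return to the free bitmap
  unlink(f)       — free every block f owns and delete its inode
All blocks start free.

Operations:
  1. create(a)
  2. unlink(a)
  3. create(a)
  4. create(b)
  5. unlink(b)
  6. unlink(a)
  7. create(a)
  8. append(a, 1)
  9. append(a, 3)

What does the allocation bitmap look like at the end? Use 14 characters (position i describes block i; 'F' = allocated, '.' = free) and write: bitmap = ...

after create(a) → a:[0]  free=[F.............]
after unlink(a) →   free=[..............]
after create(a) → a:[0]  free=[F.............]
after create(b) → a:[0], b:[1]  free=[FF............]
after unlink(b) → a:[0]  free=[F.............]
after unlink(a) →   free=[..............]
after create(a) → a:[0]  free=[F.............]
after append(a, 1) → a:[0, 1]  free=[FF............]
after append(a, 3) → a:[0, 1, 2, 3, 4]  free=[FFFFF.........]

bitmap = FFFFF.........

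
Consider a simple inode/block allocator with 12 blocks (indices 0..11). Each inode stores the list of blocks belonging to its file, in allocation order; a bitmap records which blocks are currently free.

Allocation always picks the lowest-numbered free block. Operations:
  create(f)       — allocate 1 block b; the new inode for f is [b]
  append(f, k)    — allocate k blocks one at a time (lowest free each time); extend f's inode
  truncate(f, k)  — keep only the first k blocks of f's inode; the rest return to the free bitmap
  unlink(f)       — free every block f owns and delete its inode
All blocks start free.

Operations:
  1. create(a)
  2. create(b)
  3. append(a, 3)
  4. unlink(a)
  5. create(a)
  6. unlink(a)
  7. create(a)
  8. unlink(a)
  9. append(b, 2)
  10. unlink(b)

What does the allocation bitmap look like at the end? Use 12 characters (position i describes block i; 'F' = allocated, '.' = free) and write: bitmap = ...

bitmap = ............

after create(a) → a:[0]  free=[F...........]
after create(b) → a:[0], b:[1]  free=[FF..........]
after append(a, 3) → a:[0, 2, 3, 4], b:[1]  free=[FFFFF.......]
after unlink(a) → b:[1]  free=[.F..........]
after create(a) → a:[0], b:[1]  free=[FF..........]
after unlink(a) → b:[1]  free=[.F..........]
after create(a) → a:[0], b:[1]  free=[FF..........]
after unlink(a) → b:[1]  free=[.F..........]
after append(b, 2) → b:[1, 0, 2]  free=[FFF.........]
after unlink(b) →   free=[............]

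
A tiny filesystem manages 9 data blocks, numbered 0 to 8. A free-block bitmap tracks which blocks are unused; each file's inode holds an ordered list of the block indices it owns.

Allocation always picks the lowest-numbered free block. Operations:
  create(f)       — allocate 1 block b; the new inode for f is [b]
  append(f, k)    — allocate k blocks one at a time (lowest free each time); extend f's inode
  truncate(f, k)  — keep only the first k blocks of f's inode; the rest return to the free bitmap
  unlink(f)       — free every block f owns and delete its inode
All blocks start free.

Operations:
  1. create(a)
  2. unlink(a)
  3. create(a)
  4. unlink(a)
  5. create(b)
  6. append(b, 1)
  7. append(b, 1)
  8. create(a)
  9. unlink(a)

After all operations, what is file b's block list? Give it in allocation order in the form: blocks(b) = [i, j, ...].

blocks(b) = [0, 1, 2]

  1. create(a)  ⇒  F........  {a→[0]}
  2. unlink(a)  ⇒  .........  {}
  3. create(a)  ⇒  F........  {a→[0]}
  4. unlink(a)  ⇒  .........  {}
  5. create(b)  ⇒  F........  {b→[0]}
  6. append(b, 1)  ⇒  FF.......  {b→[0, 1]}
  7. append(b, 1)  ⇒  FFF......  {b→[0, 1, 2]}
  8. create(a)  ⇒  FFFF.....  {a→[3]; b→[0, 1, 2]}
  9. unlink(a)  ⇒  FFF......  {b→[0, 1, 2]}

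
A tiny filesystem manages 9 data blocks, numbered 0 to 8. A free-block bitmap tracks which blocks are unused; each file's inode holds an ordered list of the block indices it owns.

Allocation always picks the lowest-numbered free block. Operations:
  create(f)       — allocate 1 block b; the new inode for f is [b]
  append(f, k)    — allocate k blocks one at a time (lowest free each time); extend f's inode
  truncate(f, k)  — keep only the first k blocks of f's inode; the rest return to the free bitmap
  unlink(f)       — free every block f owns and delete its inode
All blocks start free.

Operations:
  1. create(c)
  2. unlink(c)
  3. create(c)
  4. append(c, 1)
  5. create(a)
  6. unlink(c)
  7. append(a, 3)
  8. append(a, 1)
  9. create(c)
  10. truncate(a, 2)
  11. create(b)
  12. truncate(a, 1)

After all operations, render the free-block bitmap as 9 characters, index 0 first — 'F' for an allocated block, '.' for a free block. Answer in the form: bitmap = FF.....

bitmap = .FF..F...

create(c): bitmap=F........ | c=[0]
unlink(c): bitmap=......... | 
create(c): bitmap=F........ | c=[0]
append(c, 1): bitmap=FF....... | c=[0, 1]
create(a): bitmap=FFF...... | a=[2] c=[0, 1]
unlink(c): bitmap=..F...... | a=[2]
append(a, 3): bitmap=FFFF..... | a=[2, 0, 1, 3]
append(a, 1): bitmap=FFFFF.... | a=[2, 0, 1, 3, 4]
create(c): bitmap=FFFFFF... | a=[2, 0, 1, 3, 4] c=[5]
truncate(a, 2): bitmap=F.F..F... | a=[2, 0] c=[5]
create(b): bitmap=FFF..F... | a=[2, 0] b=[1] c=[5]
truncate(a, 1): bitmap=.FF..F... | a=[2] b=[1] c=[5]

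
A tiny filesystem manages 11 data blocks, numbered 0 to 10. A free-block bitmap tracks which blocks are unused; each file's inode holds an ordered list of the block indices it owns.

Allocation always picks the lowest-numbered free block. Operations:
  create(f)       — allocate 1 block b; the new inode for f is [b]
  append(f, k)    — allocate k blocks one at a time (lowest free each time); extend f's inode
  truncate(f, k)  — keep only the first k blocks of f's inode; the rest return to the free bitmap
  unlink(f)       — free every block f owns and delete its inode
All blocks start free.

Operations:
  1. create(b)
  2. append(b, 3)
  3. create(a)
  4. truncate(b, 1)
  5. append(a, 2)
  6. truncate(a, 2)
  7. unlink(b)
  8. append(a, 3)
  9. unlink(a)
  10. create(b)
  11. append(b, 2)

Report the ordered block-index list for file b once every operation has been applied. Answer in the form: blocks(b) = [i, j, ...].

create(b): bitmap=F.......... | b=[0]
append(b, 3): bitmap=FFFF....... | b=[0, 1, 2, 3]
create(a): bitmap=FFFFF...... | a=[4] b=[0, 1, 2, 3]
truncate(b, 1): bitmap=F...F...... | a=[4] b=[0]
append(a, 2): bitmap=FFF.F...... | a=[4, 1, 2] b=[0]
truncate(a, 2): bitmap=FF..F...... | a=[4, 1] b=[0]
unlink(b): bitmap=.F..F...... | a=[4, 1]
append(a, 3): bitmap=FFFFF...... | a=[4, 1, 0, 2, 3]
unlink(a): bitmap=........... | 
create(b): bitmap=F.......... | b=[0]
append(b, 2): bitmap=FFF........ | b=[0, 1, 2]

blocks(b) = [0, 1, 2]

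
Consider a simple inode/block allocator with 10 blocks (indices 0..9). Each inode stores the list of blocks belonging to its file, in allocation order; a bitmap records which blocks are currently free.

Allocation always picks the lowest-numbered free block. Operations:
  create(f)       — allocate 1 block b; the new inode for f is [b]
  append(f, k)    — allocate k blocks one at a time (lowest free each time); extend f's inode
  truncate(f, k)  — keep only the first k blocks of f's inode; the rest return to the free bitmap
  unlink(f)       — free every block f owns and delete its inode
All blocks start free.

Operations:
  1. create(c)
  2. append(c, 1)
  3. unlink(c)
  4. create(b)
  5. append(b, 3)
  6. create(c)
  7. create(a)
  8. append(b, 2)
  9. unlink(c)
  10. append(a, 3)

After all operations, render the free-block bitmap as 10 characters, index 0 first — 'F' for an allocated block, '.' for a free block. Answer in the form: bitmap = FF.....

bitmap = FFFFFFFFFF

after create(c) → c:[0]  free=[F.........]
after append(c, 1) → c:[0, 1]  free=[FF........]
after unlink(c) →   free=[..........]
after create(b) → b:[0]  free=[F.........]
after append(b, 3) → b:[0, 1, 2, 3]  free=[FFFF......]
after create(c) → b:[0, 1, 2, 3], c:[4]  free=[FFFFF.....]
after create(a) → a:[5], b:[0, 1, 2, 3], c:[4]  free=[FFFFFF....]
after append(b, 2) → a:[5], b:[0, 1, 2, 3, 6, 7], c:[4]  free=[FFFFFFFF..]
after unlink(c) → a:[5], b:[0, 1, 2, 3, 6, 7]  free=[FFFF.FFF..]
after append(a, 3) → a:[5, 4, 8, 9], b:[0, 1, 2, 3, 6, 7]  free=[FFFFFFFFFF]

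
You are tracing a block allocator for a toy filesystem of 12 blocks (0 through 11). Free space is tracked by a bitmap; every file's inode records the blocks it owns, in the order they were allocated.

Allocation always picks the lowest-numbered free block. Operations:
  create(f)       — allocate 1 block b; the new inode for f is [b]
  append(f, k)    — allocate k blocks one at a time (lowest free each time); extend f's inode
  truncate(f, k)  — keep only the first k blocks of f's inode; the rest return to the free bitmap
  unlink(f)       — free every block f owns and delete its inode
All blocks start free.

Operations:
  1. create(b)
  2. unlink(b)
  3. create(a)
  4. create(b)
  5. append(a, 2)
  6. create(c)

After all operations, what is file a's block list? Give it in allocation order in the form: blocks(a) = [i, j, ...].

create(b): bitmap=F........... | b=[0]
unlink(b): bitmap=............ | 
create(a): bitmap=F........... | a=[0]
create(b): bitmap=FF.......... | a=[0] b=[1]
append(a, 2): bitmap=FFFF........ | a=[0, 2, 3] b=[1]
create(c): bitmap=FFFFF....... | a=[0, 2, 3] b=[1] c=[4]

blocks(a) = [0, 2, 3]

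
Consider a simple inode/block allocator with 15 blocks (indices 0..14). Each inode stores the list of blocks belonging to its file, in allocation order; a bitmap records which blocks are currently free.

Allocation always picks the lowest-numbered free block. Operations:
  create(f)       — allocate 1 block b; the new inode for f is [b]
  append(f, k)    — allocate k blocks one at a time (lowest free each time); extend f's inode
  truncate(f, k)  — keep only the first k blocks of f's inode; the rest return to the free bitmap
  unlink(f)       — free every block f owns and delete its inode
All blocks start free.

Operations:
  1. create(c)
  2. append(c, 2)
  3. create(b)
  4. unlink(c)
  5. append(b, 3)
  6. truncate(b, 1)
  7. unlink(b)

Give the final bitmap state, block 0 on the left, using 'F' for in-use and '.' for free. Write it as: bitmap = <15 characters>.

create(c): bitmap=F.............. | c=[0]
append(c, 2): bitmap=FFF............ | c=[0, 1, 2]
create(b): bitmap=FFFF........... | b=[3] c=[0, 1, 2]
unlink(c): bitmap=...F........... | b=[3]
append(b, 3): bitmap=FFFF........... | b=[3, 0, 1, 2]
truncate(b, 1): bitmap=...F........... | b=[3]
unlink(b): bitmap=............... | 

bitmap = ...............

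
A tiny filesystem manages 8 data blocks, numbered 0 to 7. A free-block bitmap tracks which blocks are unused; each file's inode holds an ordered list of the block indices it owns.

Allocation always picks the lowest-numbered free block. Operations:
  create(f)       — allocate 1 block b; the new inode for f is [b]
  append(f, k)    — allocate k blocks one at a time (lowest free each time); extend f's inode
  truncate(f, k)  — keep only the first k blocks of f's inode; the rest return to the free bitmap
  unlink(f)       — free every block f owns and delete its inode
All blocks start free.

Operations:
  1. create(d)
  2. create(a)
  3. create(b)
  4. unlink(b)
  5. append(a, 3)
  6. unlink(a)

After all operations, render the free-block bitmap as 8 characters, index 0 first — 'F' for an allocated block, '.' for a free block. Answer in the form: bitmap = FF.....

bitmap = F.......

create(d): bitmap=F....... | d=[0]
create(a): bitmap=FF...... | a=[1] d=[0]
create(b): bitmap=FFF..... | a=[1] b=[2] d=[0]
unlink(b): bitmap=FF...... | a=[1] d=[0]
append(a, 3): bitmap=FFFFF... | a=[1, 2, 3, 4] d=[0]
unlink(a): bitmap=F....... | d=[0]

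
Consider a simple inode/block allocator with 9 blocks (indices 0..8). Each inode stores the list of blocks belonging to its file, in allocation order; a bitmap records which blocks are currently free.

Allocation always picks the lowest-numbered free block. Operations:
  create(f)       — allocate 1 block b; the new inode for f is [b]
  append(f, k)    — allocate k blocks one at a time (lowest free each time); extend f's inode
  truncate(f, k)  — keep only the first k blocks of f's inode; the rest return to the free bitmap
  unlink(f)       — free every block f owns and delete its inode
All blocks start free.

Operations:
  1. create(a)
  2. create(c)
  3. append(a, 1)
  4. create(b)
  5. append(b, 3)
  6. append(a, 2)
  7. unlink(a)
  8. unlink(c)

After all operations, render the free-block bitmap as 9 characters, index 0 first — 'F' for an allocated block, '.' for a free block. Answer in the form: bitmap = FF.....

bitmap = ...FFFF..

  1. create(a)  ⇒  F........  {a→[0]}
  2. create(c)  ⇒  FF.......  {a→[0]; c→[1]}
  3. append(a, 1)  ⇒  FFF......  {a→[0, 2]; c→[1]}
  4. create(b)  ⇒  FFFF.....  {a→[0, 2]; b→[3]; c→[1]}
  5. append(b, 3)  ⇒  FFFFFFF..  {a→[0, 2]; b→[3, 4, 5, 6]; c→[1]}
  6. append(a, 2)  ⇒  FFFFFFFFF  {a→[0, 2, 7, 8]; b→[3, 4, 5, 6]; c→[1]}
  7. unlink(a)  ⇒  .F.FFFF..  {b→[3, 4, 5, 6]; c→[1]}
  8. unlink(c)  ⇒  ...FFFF..  {b→[3, 4, 5, 6]}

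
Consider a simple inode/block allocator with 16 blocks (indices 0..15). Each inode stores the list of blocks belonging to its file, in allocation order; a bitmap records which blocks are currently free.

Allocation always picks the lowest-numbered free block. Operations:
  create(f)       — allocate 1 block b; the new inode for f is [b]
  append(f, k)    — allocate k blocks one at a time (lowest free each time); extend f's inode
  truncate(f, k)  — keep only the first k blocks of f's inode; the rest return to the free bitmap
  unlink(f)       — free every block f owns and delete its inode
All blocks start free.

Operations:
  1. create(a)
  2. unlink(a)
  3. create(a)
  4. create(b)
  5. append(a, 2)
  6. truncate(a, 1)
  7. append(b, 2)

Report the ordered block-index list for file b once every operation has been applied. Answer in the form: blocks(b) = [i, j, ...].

blocks(b) = [1, 2, 3]

create(a): bitmap=F............... | a=[0]
unlink(a): bitmap=................ | 
create(a): bitmap=F............... | a=[0]
create(b): bitmap=FF.............. | a=[0] b=[1]
append(a, 2): bitmap=FFFF............ | a=[0, 2, 3] b=[1]
truncate(a, 1): bitmap=FF.............. | a=[0] b=[1]
append(b, 2): bitmap=FFFF............ | a=[0] b=[1, 2, 3]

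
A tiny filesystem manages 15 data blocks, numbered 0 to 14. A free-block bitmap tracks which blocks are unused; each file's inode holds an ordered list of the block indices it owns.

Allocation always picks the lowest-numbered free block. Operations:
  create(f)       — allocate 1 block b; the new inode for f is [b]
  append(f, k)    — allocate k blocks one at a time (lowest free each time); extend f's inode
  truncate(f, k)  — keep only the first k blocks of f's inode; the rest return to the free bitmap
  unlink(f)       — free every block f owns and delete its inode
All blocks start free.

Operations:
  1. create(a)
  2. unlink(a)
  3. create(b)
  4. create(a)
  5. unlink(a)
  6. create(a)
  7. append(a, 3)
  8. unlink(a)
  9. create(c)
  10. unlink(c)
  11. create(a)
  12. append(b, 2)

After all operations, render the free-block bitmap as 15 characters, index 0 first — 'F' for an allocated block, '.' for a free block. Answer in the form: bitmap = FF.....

bitmap = FFFF...........

[1] create(a) — a=0 (map F..............)
[2] unlink(a) —  (map ...............)
[3] create(b) — b=0 (map F..............)
[4] create(a) — a=1 b=0 (map FF.............)
[5] unlink(a) — b=0 (map F..............)
[6] create(a) — a=1 b=0 (map FF.............)
[7] append(a, 3) — a=1,2,3,4 b=0 (map FFFFF..........)
[8] unlink(a) — b=0 (map F..............)
[9] create(c) — b=0 c=1 (map FF.............)
[10] unlink(c) — b=0 (map F..............)
[11] create(a) — a=1 b=0 (map FF.............)
[12] append(b, 2) — a=1 b=0,2,3 (map FFFF...........)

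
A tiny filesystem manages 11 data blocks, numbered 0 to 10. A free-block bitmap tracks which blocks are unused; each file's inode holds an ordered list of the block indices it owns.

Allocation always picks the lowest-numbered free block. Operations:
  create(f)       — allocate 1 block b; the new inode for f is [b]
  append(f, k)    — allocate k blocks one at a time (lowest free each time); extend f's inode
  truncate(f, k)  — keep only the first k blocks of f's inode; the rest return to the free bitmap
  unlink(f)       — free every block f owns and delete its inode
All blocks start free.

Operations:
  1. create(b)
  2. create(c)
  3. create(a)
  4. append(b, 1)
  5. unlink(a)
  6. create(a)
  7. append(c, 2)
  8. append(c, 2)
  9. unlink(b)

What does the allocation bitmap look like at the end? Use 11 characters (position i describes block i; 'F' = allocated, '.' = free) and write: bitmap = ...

create(b): bitmap=F.......... | b=[0]
create(c): bitmap=FF......... | b=[0] c=[1]
create(a): bitmap=FFF........ | a=[2] b=[0] c=[1]
append(b, 1): bitmap=FFFF....... | a=[2] b=[0, 3] c=[1]
unlink(a): bitmap=FF.F....... | b=[0, 3] c=[1]
create(a): bitmap=FFFF....... | a=[2] b=[0, 3] c=[1]
append(c, 2): bitmap=FFFFFF..... | a=[2] b=[0, 3] c=[1, 4, 5]
append(c, 2): bitmap=FFFFFFFF... | a=[2] b=[0, 3] c=[1, 4, 5, 6, 7]
unlink(b): bitmap=.FF.FFFF... | a=[2] c=[1, 4, 5, 6, 7]

bitmap = .FF.FFFF...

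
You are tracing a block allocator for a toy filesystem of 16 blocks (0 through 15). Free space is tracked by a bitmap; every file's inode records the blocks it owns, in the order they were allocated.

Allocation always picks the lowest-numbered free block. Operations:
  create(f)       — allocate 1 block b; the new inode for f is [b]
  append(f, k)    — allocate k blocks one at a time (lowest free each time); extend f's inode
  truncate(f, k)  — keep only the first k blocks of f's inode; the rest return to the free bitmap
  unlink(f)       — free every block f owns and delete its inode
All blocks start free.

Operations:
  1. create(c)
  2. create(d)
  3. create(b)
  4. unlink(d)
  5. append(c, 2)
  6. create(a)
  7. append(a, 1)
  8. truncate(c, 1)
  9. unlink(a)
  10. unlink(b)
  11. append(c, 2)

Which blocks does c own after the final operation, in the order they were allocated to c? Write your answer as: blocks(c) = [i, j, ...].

[1] create(c) — c=0 (map F...............)
[2] create(d) — c=0 d=1 (map FF..............)
[3] create(b) — b=2 c=0 d=1 (map FFF.............)
[4] unlink(d) — b=2 c=0 (map F.F.............)
[5] append(c, 2) — b=2 c=0,1,3 (map FFFF............)
[6] create(a) — a=4 b=2 c=0,1,3 (map FFFFF...........)
[7] append(a, 1) — a=4,5 b=2 c=0,1,3 (map FFFFFF..........)
[8] truncate(c, 1) — a=4,5 b=2 c=0 (map F.F.FF..........)
[9] unlink(a) — b=2 c=0 (map F.F.............)
[10] unlink(b) — c=0 (map F...............)
[11] append(c, 2) — c=0,1,2 (map FFF.............)

blocks(c) = [0, 1, 2]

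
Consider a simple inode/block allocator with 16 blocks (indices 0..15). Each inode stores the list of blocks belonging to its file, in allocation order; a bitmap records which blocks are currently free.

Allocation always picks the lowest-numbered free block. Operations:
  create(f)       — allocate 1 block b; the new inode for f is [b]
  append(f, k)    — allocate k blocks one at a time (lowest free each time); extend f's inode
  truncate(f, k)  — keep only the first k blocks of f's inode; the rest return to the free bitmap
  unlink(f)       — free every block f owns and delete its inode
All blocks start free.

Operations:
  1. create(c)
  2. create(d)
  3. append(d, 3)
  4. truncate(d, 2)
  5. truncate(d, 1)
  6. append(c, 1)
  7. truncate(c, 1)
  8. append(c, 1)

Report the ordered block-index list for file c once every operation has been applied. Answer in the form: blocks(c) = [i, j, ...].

blocks(c) = [0, 2]

  1. create(c)  ⇒  F...............  {c→[0]}
  2. create(d)  ⇒  FF..............  {c→[0]; d→[1]}
  3. append(d, 3)  ⇒  FFFFF...........  {c→[0]; d→[1, 2, 3, 4]}
  4. truncate(d, 2)  ⇒  FFF.............  {c→[0]; d→[1, 2]}
  5. truncate(d, 1)  ⇒  FF..............  {c→[0]; d→[1]}
  6. append(c, 1)  ⇒  FFF.............  {c→[0, 2]; d→[1]}
  7. truncate(c, 1)  ⇒  FF..............  {c→[0]; d→[1]}
  8. append(c, 1)  ⇒  FFF.............  {c→[0, 2]; d→[1]}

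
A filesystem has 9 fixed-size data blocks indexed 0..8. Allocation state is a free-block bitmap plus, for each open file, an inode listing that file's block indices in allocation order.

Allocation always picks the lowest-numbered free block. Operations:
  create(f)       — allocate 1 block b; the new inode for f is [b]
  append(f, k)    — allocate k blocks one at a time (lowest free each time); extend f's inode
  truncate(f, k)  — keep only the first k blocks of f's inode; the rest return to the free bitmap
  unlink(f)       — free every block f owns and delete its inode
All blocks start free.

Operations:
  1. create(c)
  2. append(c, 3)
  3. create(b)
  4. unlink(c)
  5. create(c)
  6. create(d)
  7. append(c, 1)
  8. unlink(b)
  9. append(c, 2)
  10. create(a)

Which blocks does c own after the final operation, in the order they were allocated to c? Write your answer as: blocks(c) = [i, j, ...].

create(c): bitmap=F........ | c=[0]
append(c, 3): bitmap=FFFF..... | c=[0, 1, 2, 3]
create(b): bitmap=FFFFF.... | b=[4] c=[0, 1, 2, 3]
unlink(c): bitmap=....F.... | b=[4]
create(c): bitmap=F...F.... | b=[4] c=[0]
create(d): bitmap=FF..F.... | b=[4] c=[0] d=[1]
append(c, 1): bitmap=FFF.F.... | b=[4] c=[0, 2] d=[1]
unlink(b): bitmap=FFF...... | c=[0, 2] d=[1]
append(c, 2): bitmap=FFFFF.... | c=[0, 2, 3, 4] d=[1]
create(a): bitmap=FFFFFF... | a=[5] c=[0, 2, 3, 4] d=[1]

blocks(c) = [0, 2, 3, 4]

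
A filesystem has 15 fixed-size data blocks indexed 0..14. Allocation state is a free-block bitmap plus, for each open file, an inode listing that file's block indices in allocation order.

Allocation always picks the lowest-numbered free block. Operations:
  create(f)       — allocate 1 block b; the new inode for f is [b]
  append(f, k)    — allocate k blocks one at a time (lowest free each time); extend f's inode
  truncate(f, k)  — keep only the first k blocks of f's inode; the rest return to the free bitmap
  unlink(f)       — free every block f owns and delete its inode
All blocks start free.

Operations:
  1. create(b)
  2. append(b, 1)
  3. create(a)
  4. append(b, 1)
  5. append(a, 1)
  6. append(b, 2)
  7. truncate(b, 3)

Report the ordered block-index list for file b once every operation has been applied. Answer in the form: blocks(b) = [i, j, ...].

[1] create(b) — b=0 (map F..............)
[2] append(b, 1) — b=0,1 (map FF.............)
[3] create(a) — a=2 b=0,1 (map FFF............)
[4] append(b, 1) — a=2 b=0,1,3 (map FFFF...........)
[5] append(a, 1) — a=2,4 b=0,1,3 (map FFFFF..........)
[6] append(b, 2) — a=2,4 b=0,1,3,5,6 (map FFFFFFF........)
[7] truncate(b, 3) — a=2,4 b=0,1,3 (map FFFFF..........)

blocks(b) = [0, 1, 3]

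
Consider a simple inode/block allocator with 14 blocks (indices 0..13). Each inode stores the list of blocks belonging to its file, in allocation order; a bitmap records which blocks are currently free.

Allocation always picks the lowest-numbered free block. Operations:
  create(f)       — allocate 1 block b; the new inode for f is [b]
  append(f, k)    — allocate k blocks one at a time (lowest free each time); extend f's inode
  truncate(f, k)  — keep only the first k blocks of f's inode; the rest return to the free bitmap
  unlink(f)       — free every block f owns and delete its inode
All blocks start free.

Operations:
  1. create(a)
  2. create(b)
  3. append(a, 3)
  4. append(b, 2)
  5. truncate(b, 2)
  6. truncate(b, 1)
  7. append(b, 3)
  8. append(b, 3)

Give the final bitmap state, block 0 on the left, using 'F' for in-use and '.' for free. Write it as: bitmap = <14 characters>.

bitmap = FFFFFFFFFFF...

create(a): bitmap=F............. | a=[0]
create(b): bitmap=FF............ | a=[0] b=[1]
append(a, 3): bitmap=FFFFF......... | a=[0, 2, 3, 4] b=[1]
append(b, 2): bitmap=FFFFFFF....... | a=[0, 2, 3, 4] b=[1, 5, 6]
truncate(b, 2): bitmap=FFFFFF........ | a=[0, 2, 3, 4] b=[1, 5]
truncate(b, 1): bitmap=FFFFF......... | a=[0, 2, 3, 4] b=[1]
append(b, 3): bitmap=FFFFFFFF...... | a=[0, 2, 3, 4] b=[1, 5, 6, 7]
append(b, 3): bitmap=FFFFFFFFFFF... | a=[0, 2, 3, 4] b=[1, 5, 6, 7, 8, 9, 10]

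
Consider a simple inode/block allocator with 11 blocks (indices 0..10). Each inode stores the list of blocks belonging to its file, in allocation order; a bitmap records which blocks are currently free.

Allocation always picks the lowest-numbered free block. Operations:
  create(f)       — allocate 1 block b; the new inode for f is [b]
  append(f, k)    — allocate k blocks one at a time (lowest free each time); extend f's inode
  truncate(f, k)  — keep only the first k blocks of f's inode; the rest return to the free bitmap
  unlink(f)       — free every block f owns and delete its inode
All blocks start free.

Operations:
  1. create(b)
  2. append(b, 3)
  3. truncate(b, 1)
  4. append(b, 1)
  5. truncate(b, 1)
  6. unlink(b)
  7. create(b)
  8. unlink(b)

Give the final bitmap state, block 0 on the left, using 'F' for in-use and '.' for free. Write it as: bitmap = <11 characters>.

after create(b) → b:[0]  free=[F..........]
after append(b, 3) → b:[0, 1, 2, 3]  free=[FFFF.......]
after truncate(b, 1) → b:[0]  free=[F..........]
after append(b, 1) → b:[0, 1]  free=[FF.........]
after truncate(b, 1) → b:[0]  free=[F..........]
after unlink(b) →   free=[...........]
after create(b) → b:[0]  free=[F..........]
after unlink(b) →   free=[...........]

bitmap = ...........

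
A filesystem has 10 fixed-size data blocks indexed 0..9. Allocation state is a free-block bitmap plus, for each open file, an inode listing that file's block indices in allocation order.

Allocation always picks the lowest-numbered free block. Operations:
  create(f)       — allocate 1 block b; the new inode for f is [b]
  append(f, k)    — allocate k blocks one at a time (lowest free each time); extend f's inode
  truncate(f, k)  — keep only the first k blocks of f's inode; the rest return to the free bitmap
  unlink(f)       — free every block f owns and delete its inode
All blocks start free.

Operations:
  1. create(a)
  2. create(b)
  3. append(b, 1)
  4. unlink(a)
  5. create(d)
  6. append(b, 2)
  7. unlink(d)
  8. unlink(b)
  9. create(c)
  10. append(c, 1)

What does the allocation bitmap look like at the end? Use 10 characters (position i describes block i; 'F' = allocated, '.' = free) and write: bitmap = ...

bitmap = FF........

after create(a) → a:[0]  free=[F.........]
after create(b) → a:[0], b:[1]  free=[FF........]
after append(b, 1) → a:[0], b:[1, 2]  free=[FFF.......]
after unlink(a) → b:[1, 2]  free=[.FF.......]
after create(d) → b:[1, 2], d:[0]  free=[FFF.......]
after append(b, 2) → b:[1, 2, 3, 4], d:[0]  free=[FFFFF.....]
after unlink(d) → b:[1, 2, 3, 4]  free=[.FFFF.....]
after unlink(b) →   free=[..........]
after create(c) → c:[0]  free=[F.........]
after append(c, 1) → c:[0, 1]  free=[FF........]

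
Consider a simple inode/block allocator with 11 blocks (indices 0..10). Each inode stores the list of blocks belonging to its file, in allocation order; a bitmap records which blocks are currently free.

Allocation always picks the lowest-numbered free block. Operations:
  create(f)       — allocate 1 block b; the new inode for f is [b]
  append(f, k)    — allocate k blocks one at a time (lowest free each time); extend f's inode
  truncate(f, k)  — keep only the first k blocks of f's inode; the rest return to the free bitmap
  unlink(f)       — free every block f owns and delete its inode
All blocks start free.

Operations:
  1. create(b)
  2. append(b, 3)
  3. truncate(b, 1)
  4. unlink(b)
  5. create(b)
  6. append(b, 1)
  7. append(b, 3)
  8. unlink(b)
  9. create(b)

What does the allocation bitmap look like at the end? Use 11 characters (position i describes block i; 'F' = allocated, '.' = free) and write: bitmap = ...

[1] create(b) — b=0 (map F..........)
[2] append(b, 3) — b=0,1,2,3 (map FFFF.......)
[3] truncate(b, 1) — b=0 (map F..........)
[4] unlink(b) —  (map ...........)
[5] create(b) — b=0 (map F..........)
[6] append(b, 1) — b=0,1 (map FF.........)
[7] append(b, 3) — b=0,1,2,3,4 (map FFFFF......)
[8] unlink(b) —  (map ...........)
[9] create(b) — b=0 (map F..........)

bitmap = F..........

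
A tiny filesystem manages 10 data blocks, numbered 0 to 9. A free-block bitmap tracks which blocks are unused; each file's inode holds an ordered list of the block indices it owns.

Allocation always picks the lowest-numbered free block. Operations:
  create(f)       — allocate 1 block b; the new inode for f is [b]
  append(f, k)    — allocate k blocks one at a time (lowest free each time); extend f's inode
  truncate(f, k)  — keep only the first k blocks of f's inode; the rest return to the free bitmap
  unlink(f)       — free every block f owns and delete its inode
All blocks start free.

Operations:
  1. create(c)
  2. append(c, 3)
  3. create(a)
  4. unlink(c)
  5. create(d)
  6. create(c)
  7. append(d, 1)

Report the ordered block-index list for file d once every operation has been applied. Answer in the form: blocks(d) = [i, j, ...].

blocks(d) = [0, 2]

  1. create(c)  ⇒  F.........  {c→[0]}
  2. append(c, 3)  ⇒  FFFF......  {c→[0, 1, 2, 3]}
  3. create(a)  ⇒  FFFFF.....  {a→[4]; c→[0, 1, 2, 3]}
  4. unlink(c)  ⇒  ....F.....  {a→[4]}
  5. create(d)  ⇒  F...F.....  {a→[4]; d→[0]}
  6. create(c)  ⇒  FF..F.....  {a→[4]; c→[1]; d→[0]}
  7. append(d, 1)  ⇒  FFF.F.....  {a→[4]; c→[1]; d→[0, 2]}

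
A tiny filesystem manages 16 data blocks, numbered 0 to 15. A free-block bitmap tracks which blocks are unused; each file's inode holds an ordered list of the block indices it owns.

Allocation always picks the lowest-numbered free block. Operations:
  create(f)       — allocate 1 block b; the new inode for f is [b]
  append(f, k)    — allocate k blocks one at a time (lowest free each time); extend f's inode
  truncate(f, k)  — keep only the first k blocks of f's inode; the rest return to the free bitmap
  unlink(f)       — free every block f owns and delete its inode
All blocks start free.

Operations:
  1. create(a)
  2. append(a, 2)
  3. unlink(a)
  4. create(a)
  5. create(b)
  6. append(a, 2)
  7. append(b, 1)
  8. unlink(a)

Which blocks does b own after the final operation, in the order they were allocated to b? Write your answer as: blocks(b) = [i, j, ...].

after create(a) → a:[0]  free=[F...............]
after append(a, 2) → a:[0, 1, 2]  free=[FFF.............]
after unlink(a) →   free=[................]
after create(a) → a:[0]  free=[F...............]
after create(b) → a:[0], b:[1]  free=[FF..............]
after append(a, 2) → a:[0, 2, 3], b:[1]  free=[FFFF............]
after append(b, 1) → a:[0, 2, 3], b:[1, 4]  free=[FFFFF...........]
after unlink(a) → b:[1, 4]  free=[.F..F...........]

blocks(b) = [1, 4]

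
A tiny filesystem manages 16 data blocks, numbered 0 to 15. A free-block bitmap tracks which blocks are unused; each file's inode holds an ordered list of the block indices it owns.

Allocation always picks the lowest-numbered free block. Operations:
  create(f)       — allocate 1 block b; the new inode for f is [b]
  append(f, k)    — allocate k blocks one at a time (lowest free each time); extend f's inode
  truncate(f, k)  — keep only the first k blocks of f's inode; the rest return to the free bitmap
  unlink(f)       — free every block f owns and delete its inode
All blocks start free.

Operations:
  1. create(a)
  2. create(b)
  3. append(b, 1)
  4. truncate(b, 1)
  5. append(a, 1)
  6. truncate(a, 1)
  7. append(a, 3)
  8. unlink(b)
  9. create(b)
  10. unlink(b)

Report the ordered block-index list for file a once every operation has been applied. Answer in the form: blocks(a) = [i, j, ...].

blocks(a) = [0, 2, 3, 4]

create(a): bitmap=F............... | a=[0]
create(b): bitmap=FF.............. | a=[0] b=[1]
append(b, 1): bitmap=FFF............. | a=[0] b=[1, 2]
truncate(b, 1): bitmap=FF.............. | a=[0] b=[1]
append(a, 1): bitmap=FFF............. | a=[0, 2] b=[1]
truncate(a, 1): bitmap=FF.............. | a=[0] b=[1]
append(a, 3): bitmap=FFFFF........... | a=[0, 2, 3, 4] b=[1]
unlink(b): bitmap=F.FFF........... | a=[0, 2, 3, 4]
create(b): bitmap=FFFFF........... | a=[0, 2, 3, 4] b=[1]
unlink(b): bitmap=F.FFF........... | a=[0, 2, 3, 4]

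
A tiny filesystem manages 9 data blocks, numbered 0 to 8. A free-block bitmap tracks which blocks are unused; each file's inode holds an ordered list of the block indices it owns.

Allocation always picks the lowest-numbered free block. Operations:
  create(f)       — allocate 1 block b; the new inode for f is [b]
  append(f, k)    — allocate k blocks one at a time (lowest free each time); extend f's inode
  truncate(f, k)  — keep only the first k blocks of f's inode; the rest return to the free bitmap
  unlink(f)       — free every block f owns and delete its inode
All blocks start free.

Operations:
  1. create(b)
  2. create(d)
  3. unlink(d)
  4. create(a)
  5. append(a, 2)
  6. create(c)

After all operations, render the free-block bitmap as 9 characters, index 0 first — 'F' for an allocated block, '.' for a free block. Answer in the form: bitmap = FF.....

[1] create(b) — b=0 (map F........)
[2] create(d) — b=0 d=1 (map FF.......)
[3] unlink(d) — b=0 (map F........)
[4] create(a) — a=1 b=0 (map FF.......)
[5] append(a, 2) — a=1,2,3 b=0 (map FFFF.....)
[6] create(c) — a=1,2,3 b=0 c=4 (map FFFFF....)

bitmap = FFFFF....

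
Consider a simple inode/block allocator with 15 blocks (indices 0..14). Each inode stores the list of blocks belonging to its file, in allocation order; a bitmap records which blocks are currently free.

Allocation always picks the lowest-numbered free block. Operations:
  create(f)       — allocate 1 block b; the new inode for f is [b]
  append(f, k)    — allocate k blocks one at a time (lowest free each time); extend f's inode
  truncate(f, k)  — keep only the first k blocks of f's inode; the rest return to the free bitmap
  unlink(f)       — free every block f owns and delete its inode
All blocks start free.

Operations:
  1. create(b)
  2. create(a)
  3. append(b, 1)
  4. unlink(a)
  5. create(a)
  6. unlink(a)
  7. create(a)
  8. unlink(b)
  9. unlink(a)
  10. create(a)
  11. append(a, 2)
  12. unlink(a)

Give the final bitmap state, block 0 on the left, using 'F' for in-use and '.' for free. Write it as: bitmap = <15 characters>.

bitmap = ...............

create(b): bitmap=F.............. | b=[0]
create(a): bitmap=FF............. | a=[1] b=[0]
append(b, 1): bitmap=FFF............ | a=[1] b=[0, 2]
unlink(a): bitmap=F.F............ | b=[0, 2]
create(a): bitmap=FFF............ | a=[1] b=[0, 2]
unlink(a): bitmap=F.F............ | b=[0, 2]
create(a): bitmap=FFF............ | a=[1] b=[0, 2]
unlink(b): bitmap=.F............. | a=[1]
unlink(a): bitmap=............... | 
create(a): bitmap=F.............. | a=[0]
append(a, 2): bitmap=FFF............ | a=[0, 1, 2]
unlink(a): bitmap=............... | 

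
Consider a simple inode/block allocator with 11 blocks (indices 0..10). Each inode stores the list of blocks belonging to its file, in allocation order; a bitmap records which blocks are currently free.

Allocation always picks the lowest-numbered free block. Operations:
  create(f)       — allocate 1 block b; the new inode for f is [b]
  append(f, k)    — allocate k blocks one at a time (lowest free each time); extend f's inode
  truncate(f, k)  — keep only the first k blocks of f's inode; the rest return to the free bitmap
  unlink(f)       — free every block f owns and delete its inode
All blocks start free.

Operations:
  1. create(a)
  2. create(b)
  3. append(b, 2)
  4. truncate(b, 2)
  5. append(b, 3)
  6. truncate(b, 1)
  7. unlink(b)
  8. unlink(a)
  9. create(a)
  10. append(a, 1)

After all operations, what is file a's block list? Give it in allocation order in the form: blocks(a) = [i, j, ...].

create(a): bitmap=F.......... | a=[0]
create(b): bitmap=FF......... | a=[0] b=[1]
append(b, 2): bitmap=FFFF....... | a=[0] b=[1, 2, 3]
truncate(b, 2): bitmap=FFF........ | a=[0] b=[1, 2]
append(b, 3): bitmap=FFFFFF..... | a=[0] b=[1, 2, 3, 4, 5]
truncate(b, 1): bitmap=FF......... | a=[0] b=[1]
unlink(b): bitmap=F.......... | a=[0]
unlink(a): bitmap=........... | 
create(a): bitmap=F.......... | a=[0]
append(a, 1): bitmap=FF......... | a=[0, 1]

blocks(a) = [0, 1]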